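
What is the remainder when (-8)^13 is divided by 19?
Using repeated squaring. (-8) ≡ 11 (mod 19). 13 = 8 + 4 + 1 (binary 1101). Repeated squaring mod 19: 11^1 ≡ 11; 11^2 ≡ 11² = 121 ≡ 7; 11^4 ≡ 7² = 49 ≡ 11; 11^8 ≡ 11² = 121 ≡ 7. Multiply: (-8)^13 ≡ 11^8 × 11^4 × 11^1 ≡ 7 × 11 × 11 (mod 19): 7 × 11 = 77 ≡ 1; 1 × 11 = 11 ≡ 11. So (-8)^13 ≡ 11 (mod 19).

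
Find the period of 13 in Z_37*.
Powers of 13 mod 37: 13^1≡13, 13^2≡21, 13^3≡14, 13^4≡34, 13^5≡35, 13^6≡11, 13^7≡32, 13^8≡9, 13^9≡6, 13^10≡4, 13^11≡15, 13^12≡10, 13^13≡19, 13^14≡25, 13^15≡29, 13^16≡7, 13^17≡17, 13^18≡36, 13^19≡24, 13^20≡16, 13^21≡23, 13^22≡3, 13^23≡2, 13^24≡26, 13^25≡5, 13^26≡28, 13^27≡31, 13^28≡33, 13^29≡22, 13^30≡27, 13^31≡18, 13^32≡12, 13^33≡8, 13^34≡30, 13^35≡20, 13^36≡1. Order = 36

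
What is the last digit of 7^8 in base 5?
7 ≡ 2 (mod 5). 8 = 8 (binary 1000). Repeated squaring mod 5: 2^1 ≡ 2; 2^2 ≡ 2² = 4 ≡ 4; 2^4 ≡ 4² = 16 ≡ 1; 2^8 ≡ 1² = 1 ≡ 1. So 7^8 ≡ 1 (mod 5).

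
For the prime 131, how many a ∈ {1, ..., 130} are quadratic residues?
For prime 131, there are (p-1)/2 = (131-1)/2 = 65 quadratic residues (excluding 0).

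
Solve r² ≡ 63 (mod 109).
The square roots of 63 mod 109 are 45 and 64. Verify: 45² = 2025 ≡ 63 (mod 109)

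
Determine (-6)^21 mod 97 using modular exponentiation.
Using repeated squaring. (-6) ≡ 91 (mod 97). 21 = 16 + 4 + 1 (binary 10101). Repeated squaring mod 97: 91^1 ≡ 91; 91^2 ≡ 91² = 8281 ≡ 36; 91^4 ≡ 36² = 1296 ≡ 35; 91^8 ≡ 35² = 1225 ≡ 61; 91^16 ≡ 61² = 3721 ≡ 35. Multiply: (-6)^21 ≡ 91^16 × 91^4 × 91^1 ≡ 35 × 35 × 91 (mod 97): 35 × 35 = 1225 ≡ 61; 61 × 91 = 5551 ≡ 22. So (-6)^21 ≡ 22 (mod 97).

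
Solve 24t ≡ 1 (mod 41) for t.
24^(-1) ≡ 12 (mod 41). Verification: 24 × 12 = 288 ≡ 1 (mod 41)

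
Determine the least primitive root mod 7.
p - 1 = 6 has prime divisors 2, 3. h is a primitive root mod 7 iff h^(6/q) ≢ 1 (mod 7) for each such q.
h = 2: 2^3 ≡ 1, 2^2 ≡ 4 (mod 7); 2^3 ≡ 1, so not a primitive root.
h = 3: 3^3 ≡ 6, 3^2 ≡ 2 (mod 7); none is 1, so 3 has order 6 and is a primitive root.
The smallest primitive root mod 7 is g = 3.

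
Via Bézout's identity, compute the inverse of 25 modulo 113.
Extended GCD: 25(-9) + 113(2) = 1. So 25^(-1) ≡ 104 ≡ 104 (mod 113). Verify: 25 × 104 = 2600 ≡ 1 (mod 113)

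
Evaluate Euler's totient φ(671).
600

Prime factorization: 671 = 11 × 61
Using the formula φ(n) = n × Π(1 - 1/p) for each prime factor p:
φ(671) = 671 × (1 - 1/11) × (1 - 1/61)
φ(671) = 600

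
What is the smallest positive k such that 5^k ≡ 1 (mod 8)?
Powers of 5 mod 8: 5^1≡5, 5^2≡1. Order = 2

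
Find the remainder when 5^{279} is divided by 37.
By Fermat: 5^{36} ≡ 1 (mod 37). 279 = 7×36 + 27. So 5^{279} ≡ 5^{27} ≡ 31 (mod 37)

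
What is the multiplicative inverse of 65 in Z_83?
23

Using Extended Euclidean Algorithm:
gcd(65, 83) = 1
Bezout coefficients: 65 × 23 + 83 × -18 = 1
So 65 × 23 ≡ 1 (mod 83)
The inverse is 23 mod 83 = 23
Verification: 65 × 23 = 1495 = 18 × 83 + 1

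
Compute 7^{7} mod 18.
7

Using successive squaring:
Binary expansion of 7: 111
Powers of 7 mod 18 (each is the square of the previous):
  7^1 ≡ 7 (mod 18)
  7^2 ≡ 7² = 49 ≡ 13 (mod 18)
  7^4 ≡ 13² = 169 ≡ 7 (mod 18)
7 = 4 + 2 + 1, so 7^7 = 7^4 × 7^2 × 7^1 ≡ 7 × 13 × 7 (mod 18)
Multiplying step by step:
  7 × 13 = 91 ≡ 1 (mod 18)
  1 × 7 = 7 ≡ 7 (mod 18)
Result: 7^7 ≡ 7 (mod 18)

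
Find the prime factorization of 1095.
3 × 5 × 73

Divide by primes starting from smallest:
1095 ÷ 3 = 365
365 ÷ 5 = 73
73 ÷ 73 = 1

1095 = 3 × 5 × 73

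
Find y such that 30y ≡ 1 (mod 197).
30^(-1) ≡ 46 (mod 197). Verification: 30 × 46 = 1380 ≡ 1 (mod 197)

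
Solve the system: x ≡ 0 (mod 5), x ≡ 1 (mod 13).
M = 5 × 13 = 65. M₁ = 13, y₁ ≡ 2 (mod 5). M₂ = 5, y₂ ≡ 8 (mod 13). x = 0×13×2 + 1×5×8 ≡ 40 (mod 65)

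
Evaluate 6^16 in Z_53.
Using repeated squaring. 16 = 16 (binary 10000). Repeated squaring mod 53: 6^1 ≡ 6; 6^2 ≡ 6² = 36 ≡ 36; 6^4 ≡ 36² = 1296 ≡ 24; 6^8 ≡ 24² = 576 ≡ 46; 6^16 ≡ 46² = 2116 ≡ 49. So 6^16 ≡ 49 (mod 53).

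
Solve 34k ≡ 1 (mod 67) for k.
2

Using Extended Euclidean Algorithm:
gcd(34, 67) = 1
Bezout coefficients: 34 × 2 + 67 × -1 = 1
So 34 × 2 ≡ 1 (mod 67)
The inverse is 2 mod 67 = 2
Verification: 34 × 2 = 68 = 1 × 67 + 1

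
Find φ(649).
580

Prime factorization: 649 = 11 × 59
Using the formula φ(n) = n × Π(1 - 1/p) for each prime factor p:
φ(649) = 649 × (1 - 1/11) × (1 - 1/59)
φ(649) = 580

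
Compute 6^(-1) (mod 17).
6^(-1) ≡ 3 (mod 17). Verification: 6 × 3 = 18 ≡ 1 (mod 17)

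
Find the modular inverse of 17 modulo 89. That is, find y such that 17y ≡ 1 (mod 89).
21

Using Extended Euclidean Algorithm:
gcd(17, 89) = 1
Bezout coefficients: 17 × 21 + 89 × -4 = 1
So 17 × 21 ≡ 1 (mod 89)
The inverse is 21 mod 89 = 21
Verification: 17 × 21 = 357 = 4 × 89 + 1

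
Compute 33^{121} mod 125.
83

Using successive squaring:
Binary expansion of 121: 1111001
Powers of 33 mod 125 (each is the square of the previous):
  33^1 ≡ 33 (mod 125)
  33^2 ≡ 33² = 1089 ≡ 89 (mod 125)
  33^4 ≡ 89² = 7921 ≡ 46 (mod 125)
  33^8 ≡ 46² = 2116 ≡ 116 (mod 125)
  33^16 ≡ 116² = 13456 ≡ 81 (mod 125)
  33^32 ≡ 81² = 6561 ≡ 61 (mod 125)
  33^64 ≡ 61² = 3721 ≡ 96 (mod 125)
121 = 64 + 32 + 16 + 8 + 1, so 33^121 = 33^64 × 33^32 × 33^16 × 33^8 × 33^1 ≡ 96 × 61 × 81 × 116 × 33 (mod 125)
Multiplying step by step:
  96 × 61 = 5856 ≡ 106 (mod 125)
  106 × 81 = 8586 ≡ 86 (mod 125)
  86 × 116 = 9976 ≡ 101 (mod 125)
  101 × 33 = 3333 ≡ 83 (mod 125)
Result: 33^121 ≡ 83 (mod 125)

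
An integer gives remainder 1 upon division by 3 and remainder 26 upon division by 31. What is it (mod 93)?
M = 3 × 31 = 93. M₁ = 31, y₁ ≡ 1 (mod 3). M₂ = 3, y₂ ≡ 21 (mod 31). n = 1×31×1 + 26×3×21 ≡ 88 (mod 93). The smallest positive such number is 88.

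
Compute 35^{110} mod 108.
37

Using successive squaring:
Binary expansion of 110: 1101110
Powers of 35 mod 108 (each is the square of the previous):
  35^1 ≡ 35 (mod 108)
  35^2 ≡ 35² = 1225 ≡ 37 (mod 108)
  35^4 ≡ 37² = 1369 ≡ 73 (mod 108)
  35^8 ≡ 73² = 5329 ≡ 37 (mod 108)
  35^16 ≡ 37² = 1369 ≡ 73 (mod 108)
  35^32 ≡ 73² = 5329 ≡ 37 (mod 108)
  35^64 ≡ 37² = 1369 ≡ 73 (mod 108)
110 = 64 + 32 + 8 + 4 + 2, so 35^110 = 35^64 × 35^32 × 35^8 × 35^4 × 35^2 ≡ 73 × 37 × 37 × 73 × 37 (mod 108)
Multiplying step by step:
  73 × 37 = 2701 ≡ 1 (mod 108)
  1 × 37 = 37 ≡ 37 (mod 108)
  37 × 73 = 2701 ≡ 1 (mod 108)
  1 × 37 = 37 ≡ 37 (mod 108)
Result: 35^110 ≡ 37 (mod 108)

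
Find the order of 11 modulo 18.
Powers of 11 mod 18: 11^1≡11, 11^2≡13, 11^3≡17, 11^4≡7, 11^5≡5, 11^6≡1. Order = 6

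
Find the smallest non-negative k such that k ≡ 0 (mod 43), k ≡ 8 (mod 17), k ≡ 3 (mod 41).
7998

Using the Chinese Remainder Theorem:
M = product of moduli = 29971
For equation 1: M_1 = 697, 697 ≡ 9 (mod 43), inverse of 697 mod 43 is 24 (check: 9 × 24 = 216 ≡ 1 (mod 43))
For equation 2: M_2 = 1763, 1763 ≡ 12 (mod 17), inverse of 1763 mod 17 is 10 (check: 12 × 10 = 120 ≡ 1 (mod 17))
For equation 3: M_3 = 731, 731 ≡ 34 (mod 41), inverse of 731 mod 41 is 35 (check: 34 × 35 = 1190 ≡ 1 (mod 41))
Combine: k ≡ Σ r_i×M_i×(M_i⁻¹ mod m_i) = 0×697×24 + 8×1763×10 + 3×731×35 = 0 + 141040 + 76755 = 217795
217795 mod 29971 = 7998
k ≡ 7998 (mod 29971)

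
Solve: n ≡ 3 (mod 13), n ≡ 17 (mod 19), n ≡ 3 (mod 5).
M = 13 × 19 × 5 = 1235. M₁ = 95, y₁ ≡ 10 (mod 13). M₂ = 65, y₂ ≡ 12 (mod 19). M₃ = 247, y₃ ≡ 3 (mod 5). n = 3×95×10 + 17×65×12 + 3×247×3 ≡ 1043 (mod 1235)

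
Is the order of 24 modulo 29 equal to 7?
Yes, ord_29(24) = 7.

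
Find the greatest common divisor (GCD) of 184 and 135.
1

Using the Euclidean algorithm:
184 = 1 × 135 + 49
135 = 2 × 49 + 37
49 = 1 × 37 + 12
37 = 3 × 12 + 1
12 = 12 × 1 + 0

GCD(184, 135) = 1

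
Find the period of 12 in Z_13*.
Powers of 12 mod 13: 12^1≡12, 12^2≡1. Order = 2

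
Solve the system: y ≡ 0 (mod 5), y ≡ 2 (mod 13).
M = 5 × 13 = 65. M₁ = 13, y₁ ≡ 2 (mod 5). M₂ = 5, y₂ ≡ 8 (mod 13). y = 0×13×2 + 2×5×8 ≡ 15 (mod 65)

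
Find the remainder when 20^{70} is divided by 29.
By Fermat: 20^{28} ≡ 1 (mod 29). 70 = 2×28 + 14. So 20^{70} ≡ 20^{14} ≡ 1 (mod 29)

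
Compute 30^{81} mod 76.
20

Using successive squaring:
Binary expansion of 81: 1010001
Powers of 30 mod 76 (each is the square of the previous):
  30^1 ≡ 30 (mod 76)
  30^2 ≡ 30² = 900 ≡ 64 (mod 76)
  30^4 ≡ 64² = 4096 ≡ 68 (mod 76)
  30^8 ≡ 68² = 4624 ≡ 64 (mod 76)
  30^16 ≡ 64² = 4096 ≡ 68 (mod 76)
  30^32 ≡ 68² = 4624 ≡ 64 (mod 76)
  30^64 ≡ 64² = 4096 ≡ 68 (mod 76)
81 = 64 + 16 + 1, so 30^81 = 30^64 × 30^16 × 30^1 ≡ 68 × 68 × 30 (mod 76)
Multiplying step by step:
  68 × 68 = 4624 ≡ 64 (mod 76)
  64 × 30 = 1920 ≡ 20 (mod 76)
Result: 30^81 ≡ 20 (mod 76)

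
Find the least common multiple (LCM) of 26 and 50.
650

First find GCD(26, 50) using the Euclidean algorithm:
26 = 0 × 50 + 26
50 = 1 × 26 + 24
26 = 1 × 24 + 2
24 = 12 × 2 + 0
GCD(26, 50) = 2

LCM formula: LCM(a, b) = (a × b) / GCD(a, b)
LCM(26, 50) = (26 × 50) / 2
LCM(26, 50) = 1300 / 2
LCM(26, 50) = 650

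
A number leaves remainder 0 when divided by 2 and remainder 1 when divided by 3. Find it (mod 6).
M = 2 × 3 = 6. M₁ = 3, y₁ ≡ 1 (mod 2). M₂ = 2, y₂ ≡ 2 (mod 3). m = 0×3×1 + 1×2×2 ≡ 4 (mod 6)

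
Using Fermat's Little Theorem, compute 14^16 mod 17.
By Fermat's Little Theorem, 14^{16} ≡ 1 (mod 17) since 17 is prime and gcd(14, 17) = 1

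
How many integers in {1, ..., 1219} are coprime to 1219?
1144

Prime factorization: 1219 = 23 × 53
Using the formula φ(n) = n × Π(1 - 1/p) for each prime factor p:
φ(1219) = 1219 × (1 - 1/23) × (1 - 1/53)
φ(1219) = 1144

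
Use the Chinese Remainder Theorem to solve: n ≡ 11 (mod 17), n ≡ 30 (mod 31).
M = 17 × 31 = 527. M₁ = 31, y₁ ≡ 11 (mod 17). M₂ = 17, y₂ ≡ 11 (mod 31). n = 11×31×11 + 30×17×11 ≡ 402 (mod 527)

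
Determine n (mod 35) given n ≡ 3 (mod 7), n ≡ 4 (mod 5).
24

Using the Chinese Remainder Theorem:
M = product of moduli = 35
For equation 1: M_1 = 5, 5 ≡ 5 (mod 7), inverse of 5 mod 7 is 3 (check: 5 × 3 = 15 ≡ 1 (mod 7))
For equation 2: M_2 = 7, 7 ≡ 2 (mod 5), inverse of 7 mod 5 is 3 (check: 2 × 3 = 6 ≡ 1 (mod 5))
Combine: n ≡ Σ r_i×M_i×(M_i⁻¹ mod m_i) = 3×5×3 + 4×7×3 = 45 + 84 = 129
129 mod 35 = 24
n ≡ 24 (mod 35)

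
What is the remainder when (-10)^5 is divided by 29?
(-10) ≡ 19 (mod 29). 5 = 4 + 1 (binary 101). Repeated squaring mod 29: 19^1 ≡ 19; 19^2 ≡ 19² = 361 ≡ 13; 19^4 ≡ 13² = 169 ≡ 24. Multiply: (-10)^5 ≡ 19^4 × 19^1 ≡ 24 × 19 (mod 29): 24 × 19 = 456 ≡ 21. So (-10)^5 ≡ 21 (mod 29).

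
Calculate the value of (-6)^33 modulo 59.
Using repeated squaring. (-6) ≡ 53 (mod 59). 33 = 32 + 1 (binary 100001). Repeated squaring mod 59: 53^1 ≡ 53; 53^2 ≡ 53² = 2809 ≡ 36; 53^4 ≡ 36² = 1296 ≡ 57; 53^8 ≡ 57² = 3249 ≡ 4; 53^16 ≡ 4² = 16 ≡ 16; 53^32 ≡ 16² = 256 ≡ 20. Multiply: (-6)^33 ≡ 53^32 × 53^1 ≡ 20 × 53 (mod 59): 20 × 53 = 1060 ≡ 57. So (-6)^33 ≡ 57 (mod 59).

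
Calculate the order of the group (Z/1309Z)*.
960

Prime factorization: 1309 = 7 × 11 × 17
Using the formula φ(n) = n × Π(1 - 1/p) for each prime factor p:
φ(1309) = 1309 × (1 - 1/7) × (1 - 1/11) × (1 - 1/17)
φ(1309) = 960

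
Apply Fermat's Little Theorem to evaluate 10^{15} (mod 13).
12

By Fermat's Little Theorem, a^(p-1) ≡ 1 (mod p) for prime p and gcd(a, p) = 1
Here p = 13, so 10^12 ≡ 1 (mod 13)
We can reduce the exponent: 15 mod 12 = 3
So 10^15 ≡ 10^3 (mod 13)
Computing: 10^3 mod 13 = 12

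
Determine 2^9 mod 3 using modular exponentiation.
9 = 8 + 1 (binary 1001). Repeated squaring mod 3: 2^1 ≡ 2; 2^2 ≡ 2² = 4 ≡ 1; 2^4 ≡ 1² = 1 ≡ 1; 2^8 ≡ 1² = 1 ≡ 1. Multiply: 2^9 = 2^8 × 2^1 ≡ 1 × 2 (mod 3): 1 × 2 = 2 ≡ 2. So 2^9 ≡ 2 (mod 3).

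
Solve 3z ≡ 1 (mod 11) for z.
3^(-1) ≡ 4 (mod 11). Verification: 3 × 4 = 12 ≡ 1 (mod 11)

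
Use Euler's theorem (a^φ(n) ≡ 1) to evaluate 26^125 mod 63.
By Euler: 26^{36} ≡ 1 (mod 63) since gcd(26, 63) = 1. 125 = 3×36 + 17. So 26^{125} ≡ 26^{17} ≡ 17 (mod 63)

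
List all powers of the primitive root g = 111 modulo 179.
g^1, g^2, ..., g^{178} mod 179: {111, 149, 71, 5, 18, 29, 176, 25, 90, 145, 164, 125, 92, 9, 104, 88, 102, 45, 162, 82, 152, 46, 94, 52, 44, 51, 112, 81, 41, 76, 23, 47, 26, 22, 115, 56, 130, 110, 38, 101, 113, 13, 11, 147, 28, 65, 55, 19, 140, 146, 96, 95, 163, 14, 122, 117, 99, 70, 73, 48, 137, 171, 7, 61, 148, 139, 35, 126, 24, 158, 175, 93, 120, 74, 159, 107, 63, 12, 79, 177, 136, 60, 37, 169, 143, 121, 6, 129, 178, 68, 30, 108, 174, 161, 150, 3, 154, 89, 34, 15, 54, 87, 170, 75, 91, 77, 134, 17, 97, 27, 133, 85, 127, 135, 128, 67, 98, 138, 103, 156, 132, 153, 157, 64, 123, 49, 69, 141, 78, 66, 166, 168, 32, 151, 114, 124, 160, 39, 33, 83, 84, 16, 165, 57, 62, 80, 109, 106, 131, 42, 8, 172, 118, 31, 40, 144, 53, 155, 21, 4, 86, 59, 105, 20, 72, 116, 167, 100, 2, 43, 119, 142, 10, 36, 58, 173, 50, 1}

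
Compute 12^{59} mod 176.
144

Using successive squaring:
Binary expansion of 59: 111011
Powers of 12 mod 176 (each is the square of the previous):
  12^1 ≡ 12 (mod 176)
  12^2 ≡ 12² = 144 ≡ 144 (mod 176)
  12^4 ≡ 144² = 20736 ≡ 144 (mod 176)
  12^8 ≡ 144² = 20736 ≡ 144 (mod 176)
  12^16 ≡ 144² = 20736 ≡ 144 (mod 176)
  12^32 ≡ 144² = 20736 ≡ 144 (mod 176)
59 = 32 + 16 + 8 + 2 + 1, so 12^59 = 12^32 × 12^16 × 12^8 × 12^2 × 12^1 ≡ 144 × 144 × 144 × 144 × 12 (mod 176)
Multiplying step by step:
  144 × 144 = 20736 ≡ 144 (mod 176)
  144 × 144 = 20736 ≡ 144 (mod 176)
  144 × 144 = 20736 ≡ 144 (mod 176)
  144 × 12 = 1728 ≡ 144 (mod 176)
Result: 12^59 ≡ 144 (mod 176)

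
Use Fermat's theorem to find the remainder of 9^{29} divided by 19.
5

By Fermat's Little Theorem, a^(p-1) ≡ 1 (mod p) for prime p and gcd(a, p) = 1
Here p = 19, so 9^18 ≡ 1 (mod 19)
We can reduce the exponent: 29 mod 18 = 11
So 9^29 ≡ 9^11 (mod 19)
Computing: 9^11 mod 19 = 5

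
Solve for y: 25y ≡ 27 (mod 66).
9

Since gcd(25, 66) = 1 divides 27, a solution exists.
Multiply both sides by the inverse of 25 mod 66:
  25^(-1) mod 66 = 37
  x ≡ 37 × 27 ≡ 999 ≡ 9 (mod 66)
Verification: 25 × 9 = 225 = 3 × 66 + 27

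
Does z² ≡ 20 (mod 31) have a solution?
By Euler's criterion: 20^{15} ≡ 1 (mod 31). Since this equals 1, 20 is a QR.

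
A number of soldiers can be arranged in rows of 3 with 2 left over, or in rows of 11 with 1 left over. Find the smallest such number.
M = 3 × 11 = 33. M₁ = 11, y₁ ≡ 2 (mod 3). M₂ = 3, y₂ ≡ 4 (mod 11). x = 2×11×2 + 1×3×4 ≡ 23 (mod 33). The smallest positive such number is 23.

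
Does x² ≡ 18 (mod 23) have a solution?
By Euler's criterion: 18^{11} ≡ 1 (mod 23). Since this equals 1, 18 is a QR.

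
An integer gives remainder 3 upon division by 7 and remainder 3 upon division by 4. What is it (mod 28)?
M = 7 × 4 = 28. M₁ = 4, y₁ ≡ 2 (mod 7). M₂ = 7, y₂ ≡ 3 (mod 4). z = 3×4×2 + 3×7×3 ≡ 3 (mod 28). The smallest positive such number is 3.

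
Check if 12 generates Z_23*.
p - 1 = 22 has prime divisors 2, 11. Check 12^(22/q) mod 23 for each: 12^(22/2) = 12^11 ≡ 1, 12^(22/11) = 12^2 ≡ 6 (mod 23). Since 12^11 ≡ 1 (mod 23), the order of 12 divides 11 (in fact the order is 11) ≠ 22, so it is not a primitive root.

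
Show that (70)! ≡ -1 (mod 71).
(70)! mod 71 = 70. Since this equals -1 (mod 71), Wilson confirms 71 is prime.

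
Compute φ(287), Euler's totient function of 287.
240

Prime factorization: 287 = 7 × 41
Using the formula φ(n) = n × Π(1 - 1/p) for each prime factor p:
φ(287) = 287 × (1 - 1/7) × (1 - 1/41)
φ(287) = 240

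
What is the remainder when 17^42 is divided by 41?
Using Fermat: 17^{40} ≡ 1 (mod 41). 42 ≡ 2 (mod 40). So 17^{42} ≡ 17^{2} ≡ 2 (mod 41)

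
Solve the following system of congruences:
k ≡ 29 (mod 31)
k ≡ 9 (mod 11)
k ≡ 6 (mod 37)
339

Using the Chinese Remainder Theorem:
M = product of moduli = 12617
For equation 1: M_1 = 407, 407 ≡ 4 (mod 31), inverse of 407 mod 31 is 8 (check: 4 × 8 = 32 ≡ 1 (mod 31))
For equation 2: M_2 = 1147, 1147 ≡ 3 (mod 11), inverse of 1147 mod 11 is 4 (check: 3 × 4 = 12 ≡ 1 (mod 11))
For equation 3: M_3 = 341, 341 ≡ 8 (mod 37), inverse of 341 mod 37 is 14 (check: 8 × 14 = 112 ≡ 1 (mod 37))
Combine: k ≡ Σ r_i×M_i×(M_i⁻¹ mod m_i) = 29×407×8 + 9×1147×4 + 6×341×14 = 94424 + 41292 + 28644 = 164360
164360 mod 12617 = 339
k ≡ 339 (mod 12617)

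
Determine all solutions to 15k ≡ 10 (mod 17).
12

Since gcd(15, 17) = 1 divides 10, a solution exists.
Multiply both sides by the inverse of 15 mod 17:
  15^(-1) mod 17 = 8
  x ≡ 8 × 10 ≡ 80 ≡ 12 (mod 17)
Verification: 15 × 12 = 180 = 10 × 17 + 10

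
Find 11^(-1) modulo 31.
17

Using Extended Euclidean Algorithm:
gcd(11, 31) = 1
Bezout coefficients: 11 × -14 + 31 × 5 = 1
So 11 × -14 ≡ 1 (mod 31)
The inverse is -14 mod 31 = 17
Verification: 11 × 17 = 187 = 6 × 31 + 1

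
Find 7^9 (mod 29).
9 = 8 + 1 (binary 1001). Repeated squaring mod 29: 7^1 ≡ 7; 7^2 ≡ 7² = 49 ≡ 20; 7^4 ≡ 20² = 400 ≡ 23; 7^8 ≡ 23² = 529 ≡ 7. Multiply: 7^9 = 7^8 × 7^1 ≡ 7 × 7 (mod 29): 7 × 7 = 49 ≡ 20. So 7^9 ≡ 20 (mod 29).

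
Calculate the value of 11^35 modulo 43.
Using repeated squaring. 35 = 32 + 2 + 1 (binary 100011). Repeated squaring mod 43: 11^1 ≡ 11; 11^2 ≡ 11² = 121 ≡ 35; 11^4 ≡ 35² = 1225 ≡ 21; 11^8 ≡ 21² = 441 ≡ 11; 11^16 ≡ 11² = 121 ≡ 35; 11^32 ≡ 35² = 1225 ≡ 21. Multiply: 11^35 = 11^32 × 11^2 × 11^1 ≡ 21 × 35 × 11 (mod 43): 21 × 35 = 735 ≡ 4; 4 × 11 = 44 ≡ 1. So 11^35 ≡ 1 (mod 43).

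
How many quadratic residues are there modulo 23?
For prime 23, there are (p-1)/2 = (23-1)/2 = 11 quadratic residues (excluding 0).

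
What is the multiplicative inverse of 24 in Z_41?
24^(-1) ≡ 12 (mod 41). Verification: 24 × 12 = 288 ≡ 1 (mod 41)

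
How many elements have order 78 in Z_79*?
Number of primitive roots mod 79 = φ(78) = 24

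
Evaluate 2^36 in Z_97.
Using repeated squaring. 36 = 32 + 4 (binary 100100). Repeated squaring mod 97: 2^1 ≡ 2; 2^2 ≡ 2² = 4 ≡ 4; 2^4 ≡ 4² = 16 ≡ 16; 2^8 ≡ 16² = 256 ≡ 62; 2^16 ≡ 62² = 3844 ≡ 61; 2^32 ≡ 61² = 3721 ≡ 35. Multiply: 2^36 = 2^32 × 2^4 ≡ 35 × 16 (mod 97): 35 × 16 = 560 ≡ 75. So 2^36 ≡ 75 (mod 97).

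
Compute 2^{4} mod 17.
16

Using successive squaring:
Binary expansion of 4: 100
Powers of 2 mod 17 (each is the square of the previous):
  2^1 ≡ 2 (mod 17)
  2^2 ≡ 2² = 4 ≡ 4 (mod 17)
  2^4 ≡ 4² = 16 ≡ 16 (mod 17)
4 is a power of 2, so 2^4 is the last square: ≡ 16 (mod 17)
Result: 2^4 ≡ 16 (mod 17)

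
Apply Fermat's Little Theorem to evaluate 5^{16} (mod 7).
2

By Fermat's Little Theorem, a^(p-1) ≡ 1 (mod p) for prime p and gcd(a, p) = 1
Here p = 7, so 5^6 ≡ 1 (mod 7)
We can reduce the exponent: 16 mod 6 = 4
So 5^16 ≡ 5^4 (mod 7)
Computing: 5^4 mod 7 = 2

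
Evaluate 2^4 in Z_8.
4 = 4 (binary 100). Repeated squaring mod 8: 2^1 ≡ 2; 2^2 ≡ 2² = 4 ≡ 4; 2^4 ≡ 4² = 16 ≡ 0. So 2^4 ≡ 0 (mod 8).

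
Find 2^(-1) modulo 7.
4

Using Extended Euclidean Algorithm:
gcd(2, 7) = 1
Bezout coefficients: 2 × -3 + 7 × 1 = 1
So 2 × -3 ≡ 1 (mod 7)
The inverse is -3 mod 7 = 4
Verification: 2 × 4 = 8 = 1 × 7 + 1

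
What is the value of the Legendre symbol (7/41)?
(7/41) = 7^{20} mod 41 = -1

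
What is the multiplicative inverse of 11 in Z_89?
81

Using Extended Euclidean Algorithm:
gcd(11, 89) = 1
Bezout coefficients: 11 × -8 + 89 × 1 = 1
So 11 × -8 ≡ 1 (mod 89)
The inverse is -8 mod 89 = 81
Verification: 11 × 81 = 891 = 10 × 89 + 1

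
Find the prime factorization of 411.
3 × 137

Divide by primes starting from smallest:
411 ÷ 3 = 137
137 ÷ 137 = 1

411 = 3 × 137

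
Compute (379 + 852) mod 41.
1

(379 + 852) = 1231
1231 mod 41 = 1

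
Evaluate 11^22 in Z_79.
Using repeated squaring. 22 = 16 + 4 + 2 (binary 10110). Repeated squaring mod 79: 11^1 ≡ 11; 11^2 ≡ 11² = 121 ≡ 42; 11^4 ≡ 42² = 1764 ≡ 26; 11^8 ≡ 26² = 676 ≡ 44; 11^16 ≡ 44² = 1936 ≡ 40. Multiply: 11^22 = 11^16 × 11^4 × 11^2 ≡ 40 × 26 × 42 (mod 79): 40 × 26 = 1040 ≡ 13; 13 × 42 = 546 ≡ 72. So 11^22 ≡ 72 (mod 79).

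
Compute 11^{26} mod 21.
16

Using successive squaring:
Binary expansion of 26: 11010
Powers of 11 mod 21 (each is the square of the previous):
  11^1 ≡ 11 (mod 21)
  11^2 ≡ 11² = 121 ≡ 16 (mod 21)
  11^4 ≡ 16² = 256 ≡ 4 (mod 21)
  11^8 ≡ 4² = 16 ≡ 16 (mod 21)
  11^16 ≡ 16² = 256 ≡ 4 (mod 21)
26 = 16 + 8 + 2, so 11^26 = 11^16 × 11^8 × 11^2 ≡ 4 × 16 × 16 (mod 21)
Multiplying step by step:
  4 × 16 = 64 ≡ 1 (mod 21)
  1 × 16 = 16 ≡ 16 (mod 21)
Result: 11^26 ≡ 16 (mod 21)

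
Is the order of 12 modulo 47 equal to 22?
No, the actual order is 23, not 22.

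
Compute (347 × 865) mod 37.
11

(347 × 865) = 300155
300155 mod 37 = 11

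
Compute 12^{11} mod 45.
18

Using successive squaring:
Binary expansion of 11: 1011
Powers of 12 mod 45 (each is the square of the previous):
  12^1 ≡ 12 (mod 45)
  12^2 ≡ 12² = 144 ≡ 9 (mod 45)
  12^4 ≡ 9² = 81 ≡ 36 (mod 45)
  12^8 ≡ 36² = 1296 ≡ 36 (mod 45)
11 = 8 + 2 + 1, so 12^11 = 12^8 × 12^2 × 12^1 ≡ 36 × 9 × 12 (mod 45)
Multiplying step by step:
  36 × 9 = 324 ≡ 9 (mod 45)
  9 × 12 = 108 ≡ 18 (mod 45)
Result: 12^11 ≡ 18 (mod 45)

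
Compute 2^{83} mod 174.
44

Using successive squaring:
Binary expansion of 83: 1010011
Powers of 2 mod 174 (each is the square of the previous):
  2^1 ≡ 2 (mod 174)
  2^2 ≡ 2² = 4 ≡ 4 (mod 174)
  2^4 ≡ 4² = 16 ≡ 16 (mod 174)
  2^8 ≡ 16² = 256 ≡ 82 (mod 174)
  2^16 ≡ 82² = 6724 ≡ 112 (mod 174)
  2^32 ≡ 112² = 12544 ≡ 16 (mod 174)
  2^64 ≡ 16² = 256 ≡ 82 (mod 174)
83 = 64 + 16 + 2 + 1, so 2^83 = 2^64 × 2^16 × 2^2 × 2^1 ≡ 82 × 112 × 4 × 2 (mod 174)
Multiplying step by step:
  82 × 112 = 9184 ≡ 136 (mod 174)
  136 × 4 = 544 ≡ 22 (mod 174)
  22 × 2 = 44 ≡ 44 (mod 174)
Result: 2^83 ≡ 44 (mod 174)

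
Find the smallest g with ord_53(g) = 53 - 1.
p - 1 = 52 has prime divisors 2, 13. h is a primitive root mod 53 iff h^(52/q) ≢ 1 (mod 53) for each such q.
h = 2: 2^26 ≡ 52, 2^4 ≡ 16 (mod 53); none is 1, so 2 has order 52 and is a primitive root.
The smallest primitive root mod 53 is g = 2.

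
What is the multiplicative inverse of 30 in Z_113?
49

Using Extended Euclidean Algorithm:
gcd(30, 113) = 1
Bezout coefficients: 30 × 49 + 113 × -13 = 1
So 30 × 49 ≡ 1 (mod 113)
The inverse is 49 mod 113 = 49
Verification: 30 × 49 = 1470 = 13 × 113 + 1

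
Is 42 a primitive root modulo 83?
Yes

To verify, check if 42^(82/q) ≢ 1 (mod 83) for each prime divisor q of 82
Divisors of 82 = 82: [1, 2, 41, 82]
  42^(82/41) = 42^2 ≡ 21 (mod 83)
  42^(82/2) = 42^41 ≡ 82 (mod 83)
Conclusion: 42 is a primitive root modulo 83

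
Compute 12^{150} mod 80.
64

Using successive squaring:
Binary expansion of 150: 10010110
Powers of 12 mod 80 (each is the square of the previous):
  12^1 ≡ 12 (mod 80)
  12^2 ≡ 12² = 144 ≡ 64 (mod 80)
  12^4 ≡ 64² = 4096 ≡ 16 (mod 80)
  12^8 ≡ 16² = 256 ≡ 16 (mod 80)
  12^16 ≡ 16² = 256 ≡ 16 (mod 80)
  12^32 ≡ 16² = 256 ≡ 16 (mod 80)
  12^64 ≡ 16² = 256 ≡ 16 (mod 80)
  12^128 ≡ 16² = 256 ≡ 16 (mod 80)
150 = 128 + 16 + 4 + 2, so 12^150 = 12^128 × 12^16 × 12^4 × 12^2 ≡ 16 × 16 × 16 × 64 (mod 80)
Multiplying step by step:
  16 × 16 = 256 ≡ 16 (mod 80)
  16 × 16 = 256 ≡ 16 (mod 80)
  16 × 64 = 1024 ≡ 64 (mod 80)
Result: 12^150 ≡ 64 (mod 80)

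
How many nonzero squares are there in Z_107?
For prime 107, there are (p-1)/2 = (107-1)/2 = 53 quadratic residues (excluding 0).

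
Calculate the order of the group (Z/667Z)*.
616

Prime factorization: 667 = 23 × 29
Using the formula φ(n) = n × Π(1 - 1/p) for each prime factor p:
φ(667) = 667 × (1 - 1/23) × (1 - 1/29)
φ(667) = 616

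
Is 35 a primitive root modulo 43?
No

To verify, check if 35^(42/q) ≢ 1 (mod 43) for each prime divisor q of 42
Divisors of 42 = 42: [1, 2, 3, 6, 7, 14, 21, 42]
  35^(42/2) = 35^21 ≡ 1 (mod 43)
  35^(42/3) = 35^14 ≡ 1 (mod 43)
  35^(42/7) = 35^6 ≡ 16 (mod 43)
Conclusion: 35 is not a primitive root modulo 43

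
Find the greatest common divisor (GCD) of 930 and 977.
1

Using the Euclidean algorithm:
930 = 0 × 977 + 930
977 = 1 × 930 + 47
930 = 19 × 47 + 37
47 = 1 × 37 + 10
37 = 3 × 10 + 7
10 = 1 × 7 + 3
7 = 2 × 3 + 1
3 = 3 × 1 + 0

GCD(930, 977) = 1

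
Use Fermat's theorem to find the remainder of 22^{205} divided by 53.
21

By Fermat's Little Theorem, a^(p-1) ≡ 1 (mod p) for prime p and gcd(a, p) = 1
Here p = 53, so 22^52 ≡ 1 (mod 53)
We can reduce the exponent: 205 mod 52 = 49
So 22^205 ≡ 22^49 (mod 53)
Computing: 22^49 mod 53 = 21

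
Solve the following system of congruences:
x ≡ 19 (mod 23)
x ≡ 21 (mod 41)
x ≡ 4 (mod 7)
5884

Using the Chinese Remainder Theorem:
M = product of moduli = 6601
For equation 1: M_1 = 287, 287 ≡ 11 (mod 23), inverse of 287 mod 23 is 21 (check: 11 × 21 = 231 ≡ 1 (mod 23))
For equation 2: M_2 = 161, 161 ≡ 38 (mod 41), inverse of 161 mod 41 is 27 (check: 38 × 27 = 1026 ≡ 1 (mod 41))
For equation 3: M_3 = 943, 943 ≡ 5 (mod 7), inverse of 943 mod 7 is 3 (check: 5 × 3 = 15 ≡ 1 (mod 7))
Combine: x ≡ Σ r_i×M_i×(M_i⁻¹ mod m_i) = 19×287×21 + 21×161×27 + 4×943×3 = 114513 + 91287 + 11316 = 217116
217116 mod 6601 = 5884
x ≡ 5884 (mod 6601)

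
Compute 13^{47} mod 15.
7

Using successive squaring:
Binary expansion of 47: 101111
Powers of 13 mod 15 (each is the square of the previous):
  13^1 ≡ 13 (mod 15)
  13^2 ≡ 13² = 169 ≡ 4 (mod 15)
  13^4 ≡ 4² = 16 ≡ 1 (mod 15)
  13^8 ≡ 1² = 1 ≡ 1 (mod 15)
  13^16 ≡ 1² = 1 ≡ 1 (mod 15)
  13^32 ≡ 1² = 1 ≡ 1 (mod 15)
47 = 32 + 8 + 4 + 2 + 1, so 13^47 = 13^32 × 13^8 × 13^4 × 13^2 × 13^1 ≡ 1 × 1 × 1 × 4 × 13 (mod 15)
Multiplying step by step:
  1 × 1 = 1 ≡ 1 (mod 15)
  1 × 1 = 1 ≡ 1 (mod 15)
  1 × 4 = 4 ≡ 4 (mod 15)
  4 × 13 = 52 ≡ 7 (mod 15)
Result: 13^47 ≡ 7 (mod 15)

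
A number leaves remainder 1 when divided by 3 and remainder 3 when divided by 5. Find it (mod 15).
M = 3 × 5 = 15. M₁ = 5, y₁ ≡ 2 (mod 3). M₂ = 3, y₂ ≡ 2 (mod 5). z = 1×5×2 + 3×3×2 ≡ 13 (mod 15)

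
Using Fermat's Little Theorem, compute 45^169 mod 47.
By Fermat: 45^{46} ≡ 1 (mod 47). 169 = 3×46 + 31. So 45^{169} ≡ 45^{31} ≡ 26 (mod 47)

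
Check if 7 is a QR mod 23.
By Euler's criterion: 7^{11} ≡ 22 (mod 23). Since this equals -1 (≡ 22), 7 is not a QR.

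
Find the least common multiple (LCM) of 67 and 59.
3953

First find GCD(67, 59) using the Euclidean algorithm:
67 = 1 × 59 + 8
59 = 7 × 8 + 3
8 = 2 × 3 + 2
3 = 1 × 2 + 1
2 = 2 × 1 + 0
GCD(67, 59) = 1

LCM formula: LCM(a, b) = (a × b) / GCD(a, b)
LCM(67, 59) = (67 × 59) / 1
LCM(67, 59) = 3953 / 1
LCM(67, 59) = 3953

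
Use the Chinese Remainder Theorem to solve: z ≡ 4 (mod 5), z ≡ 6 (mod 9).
M = 5 × 9 = 45. M₁ = 9, y₁ ≡ 4 (mod 5). M₂ = 5, y₂ ≡ 2 (mod 9). z = 4×9×4 + 6×5×2 ≡ 24 (mod 45)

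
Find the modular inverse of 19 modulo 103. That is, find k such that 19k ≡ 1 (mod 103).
38

Using Extended Euclidean Algorithm:
gcd(19, 103) = 1
Bezout coefficients: 19 × 38 + 103 × -7 = 1
So 19 × 38 ≡ 1 (mod 103)
The inverse is 38 mod 103 = 38
Verification: 19 × 38 = 722 = 7 × 103 + 1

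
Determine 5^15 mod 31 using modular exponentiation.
Using repeated squaring. 15 = 8 + 4 + 2 + 1 (binary 1111). Repeated squaring mod 31: 5^1 ≡ 5; 5^2 ≡ 5² = 25 ≡ 25; 5^4 ≡ 25² = 625 ≡ 5; 5^8 ≡ 5² = 25 ≡ 25. Multiply: 5^15 = 5^8 × 5^4 × 5^2 × 5^1 ≡ 25 × 5 × 25 × 5 (mod 31): 25 × 5 = 125 ≡ 1; 1 × 25 = 25 ≡ 25; 25 × 5 = 125 ≡ 1. So 5^15 ≡ 1 (mod 31).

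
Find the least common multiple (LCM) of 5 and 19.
95

First find GCD(5, 19) using the Euclidean algorithm:
5 = 0 × 19 + 5
19 = 3 × 5 + 4
5 = 1 × 4 + 1
4 = 4 × 1 + 0
GCD(5, 19) = 1

LCM formula: LCM(a, b) = (a × b) / GCD(a, b)
LCM(5, 19) = (5 × 19) / 1
LCM(5, 19) = 95 / 1
LCM(5, 19) = 95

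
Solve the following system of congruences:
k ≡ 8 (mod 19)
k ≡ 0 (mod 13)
65

Using the Chinese Remainder Theorem:
M = product of moduli = 247
For equation 1: M_1 = 13, 13 ≡ 13 (mod 19), inverse of 13 mod 19 is 3 (check: 13 × 3 = 39 ≡ 1 (mod 19))
For equation 2: M_2 = 19, 19 ≡ 6 (mod 13), inverse of 19 mod 13 is 11 (check: 6 × 11 = 66 ≡ 1 (mod 13))
Combine: k ≡ Σ r_i×M_i×(M_i⁻¹ mod m_i) = 8×13×3 + 0×19×11 = 312 + 0 = 312
312 mod 247 = 65
k ≡ 65 (mod 247)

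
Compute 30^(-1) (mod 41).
30^(-1) ≡ 26 (mod 41). Verification: 30 × 26 = 780 ≡ 1 (mod 41)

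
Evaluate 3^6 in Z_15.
6 = 4 + 2 (binary 110). Repeated squaring mod 15: 3^1 ≡ 3; 3^2 ≡ 3² = 9 ≡ 9; 3^4 ≡ 9² = 81 ≡ 6. Multiply: 3^6 = 3^4 × 3^2 ≡ 6 × 9 (mod 15): 6 × 9 = 54 ≡ 9. So 3^6 ≡ 9 (mod 15).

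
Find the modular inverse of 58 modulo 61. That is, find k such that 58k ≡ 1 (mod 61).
20

Using Extended Euclidean Algorithm:
gcd(58, 61) = 1
Bezout coefficients: 58 × 20 + 61 × -19 = 1
So 58 × 20 ≡ 1 (mod 61)
The inverse is 20 mod 61 = 20
Verification: 58 × 20 = 1160 = 19 × 61 + 1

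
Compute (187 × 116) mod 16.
12

(187 × 116) = 21692
21692 mod 16 = 12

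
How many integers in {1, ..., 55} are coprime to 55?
40

Prime factorization: 55 = 5 × 11
Using the formula φ(n) = n × Π(1 - 1/p) for each prime factor p:
φ(55) = 55 × (1 - 1/5) × (1 - 1/11)
φ(55) = 40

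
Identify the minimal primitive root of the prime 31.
p - 1 = 30 has prime divisors 2, 3, 5. h is a primitive root mod 31 iff h^(30/q) ≢ 1 (mod 31) for each such q.
h = 2: 2^15 ≡ 1, 2^10 ≡ 1, 2^6 ≡ 2 (mod 31); 2^15 ≡ 1, so not a primitive root.
h = 3: 3^15 ≡ 30, 3^10 ≡ 25, 3^6 ≡ 16 (mod 31); none is 1, so 3 has order 30 and is a primitive root.
The smallest primitive root mod 31 is g = 3.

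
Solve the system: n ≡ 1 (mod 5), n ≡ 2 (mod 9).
M = 5 × 9 = 45. M₁ = 9, y₁ ≡ 4 (mod 5). M₂ = 5, y₂ ≡ 2 (mod 9). n = 1×9×4 + 2×5×2 ≡ 11 (mod 45)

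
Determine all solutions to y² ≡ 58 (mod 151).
The square roots of 58 mod 151 are 80 and 71. Verify: 80² = 6400 ≡ 58 (mod 151)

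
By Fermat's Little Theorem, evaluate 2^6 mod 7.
By Fermat's Little Theorem, 2^{6} ≡ 1 (mod 7) since 7 is prime and gcd(2, 7) = 1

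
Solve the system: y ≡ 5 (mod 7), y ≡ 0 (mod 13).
M = 7 × 13 = 91. M₁ = 13, y₁ ≡ 6 (mod 7). M₂ = 7, y₂ ≡ 2 (mod 13). y = 5×13×6 + 0×7×2 ≡ 26 (mod 91)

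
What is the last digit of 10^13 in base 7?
Using Fermat: 10^{6} ≡ 1 (mod 7). 13 ≡ 1 (mod 6). So 10^{13} ≡ 10^{1} ≡ 3 (mod 7)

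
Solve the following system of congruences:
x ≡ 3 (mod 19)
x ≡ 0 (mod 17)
136

Using the Chinese Remainder Theorem:
M = product of moduli = 323
For equation 1: M_1 = 17, 17 ≡ 17 (mod 19), inverse of 17 mod 19 is 9 (check: 17 × 9 = 153 ≡ 1 (mod 19))
For equation 2: M_2 = 19, 19 ≡ 2 (mod 17), inverse of 19 mod 17 is 9 (check: 2 × 9 = 18 ≡ 1 (mod 17))
Combine: x ≡ Σ r_i×M_i×(M_i⁻¹ mod m_i) = 3×17×9 + 0×19×9 = 459 + 0 = 459
459 mod 323 = 136
x ≡ 136 (mod 323)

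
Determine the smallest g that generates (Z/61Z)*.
2

A primitive root g modulo p has order p-1 = 60
Prime divisors of 60: [2, 3, 5]
g is a primitive root iff g^(60/q) ≢ 1 (mod 61) for each prime divisor q
Testing small values:
  g = 2: 2^30 ≡ 60, 2^20 ≡ 47, 2^12 ≡ 9 (mod 61) → none is 1, primitive root!
The smallest primitive root is 2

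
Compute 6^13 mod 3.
Using repeated squaring. 6 ≡ 0 (mod 3). 13 = 8 + 4 + 1 (binary 1101). Repeated squaring mod 3: 0^1 ≡ 0; 0^2 ≡ 0² = 0 ≡ 0; 0^4 ≡ 0² = 0 ≡ 0; 0^8 ≡ 0² = 0 ≡ 0. Multiply: 6^13 ≡ 0^8 × 0^4 × 0^1 ≡ 0 × 0 × 0 (mod 3): 0 × 0 = 0 ≡ 0; 0 × 0 = 0 ≡ 0. So 6^13 ≡ 0 (mod 3).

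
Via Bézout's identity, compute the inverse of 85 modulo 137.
Extended GCD: 85(-29) + 137(18) = 1. So 85^(-1) ≡ 108 ≡ 108 (mod 137). Verify: 85 × 108 = 9180 ≡ 1 (mod 137)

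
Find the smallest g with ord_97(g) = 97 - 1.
p - 1 = 96 has prime divisors 2, 3. h is a primitive root mod 97 iff h^(96/q) ≢ 1 (mod 97) for each such q.
h = 2: 2^48 ≡ 1, 2^32 ≡ 35 (mod 97); 2^48 ≡ 1, so not a primitive root.
h = 3: 3^48 ≡ 1, 3^32 ≡ 35 (mod 97); 3^48 ≡ 1, so not a primitive root.
h = 4: 4^48 ≡ 1, 4^32 ≡ 61 (mod 97); 4^48 ≡ 1, so not a primitive root.
h = 5: 5^48 ≡ 96, 5^32 ≡ 35 (mod 97); none is 1, so 5 has order 96 and is a primitive root.
The smallest primitive root mod 97 is g = 5.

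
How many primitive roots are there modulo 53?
Number of primitive roots mod 53 = φ(52) = 24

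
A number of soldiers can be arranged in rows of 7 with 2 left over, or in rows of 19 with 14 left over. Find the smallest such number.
M = 7 × 19 = 133. M₁ = 19, y₁ ≡ 3 (mod 7). M₂ = 7, y₂ ≡ 11 (mod 19). x = 2×19×3 + 14×7×11 ≡ 128 (mod 133). The smallest positive such number is 128.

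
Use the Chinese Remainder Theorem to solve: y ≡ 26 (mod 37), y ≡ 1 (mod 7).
211

Using the Chinese Remainder Theorem:
M = product of moduli = 259
For equation 1: M_1 = 7, 7 ≡ 7 (mod 37), inverse of 7 mod 37 is 16 (check: 7 × 16 = 112 ≡ 1 (mod 37))
For equation 2: M_2 = 37, 37 ≡ 2 (mod 7), inverse of 37 mod 7 is 4 (check: 2 × 4 = 8 ≡ 1 (mod 7))
Combine: y ≡ Σ r_i×M_i×(M_i⁻¹ mod m_i) = 26×7×16 + 1×37×4 = 2912 + 148 = 3060
3060 mod 259 = 211
y ≡ 211 (mod 259)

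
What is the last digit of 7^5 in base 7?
7 ≡ 0 (mod 7). 5 = 4 + 1 (binary 101). Repeated squaring mod 7: 0^1 ≡ 0; 0^2 ≡ 0² = 0 ≡ 0; 0^4 ≡ 0² = 0 ≡ 0. Multiply: 7^5 ≡ 0^4 × 0^1 ≡ 0 × 0 (mod 7): 0 × 0 = 0 ≡ 0. So 7^5 ≡ 0 (mod 7).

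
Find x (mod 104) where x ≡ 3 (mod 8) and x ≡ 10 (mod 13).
M = 8 × 13 = 104. M₁ = 13, y₁ ≡ 5 (mod 8). M₂ = 8, y₂ ≡ 5 (mod 13). x = 3×13×5 + 10×8×5 ≡ 75 (mod 104)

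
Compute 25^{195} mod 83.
59

Using successive squaring:
Binary expansion of 195: 11000011
Powers of 25 mod 83 (each is the square of the previous):
  25^1 ≡ 25 (mod 83)
  25^2 ≡ 25² = 625 ≡ 44 (mod 83)
  25^4 ≡ 44² = 1936 ≡ 27 (mod 83)
  25^8 ≡ 27² = 729 ≡ 65 (mod 83)
  25^16 ≡ 65² = 4225 ≡ 75 (mod 83)
  25^32 ≡ 75² = 5625 ≡ 64 (mod 83)
  25^64 ≡ 64² = 4096 ≡ 29 (mod 83)
  25^128 ≡ 29² = 841 ≡ 11 (mod 83)
195 = 128 + 64 + 2 + 1, so 25^195 = 25^128 × 25^64 × 25^2 × 25^1 ≡ 11 × 29 × 44 × 25 (mod 83)
Multiplying step by step:
  11 × 29 = 319 ≡ 70 (mod 83)
  70 × 44 = 3080 ≡ 9 (mod 83)
  9 × 25 = 225 ≡ 59 (mod 83)
Result: 25^195 ≡ 59 (mod 83)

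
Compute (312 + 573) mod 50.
35

(312 + 573) = 885
885 mod 50 = 35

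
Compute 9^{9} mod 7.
1

Using successive squaring:
Binary expansion of 9: 1001
Powers of 9 mod 7 (each is the square of the previous):
  9^1 ≡ 2 (mod 7)
  9^2 ≡ 2² = 4 ≡ 4 (mod 7)
  9^4 ≡ 4² = 16 ≡ 2 (mod 7)
  9^8 ≡ 2² = 4 ≡ 4 (mod 7)
9 = 8 + 1, so 9^9 = 9^8 × 9^1 ≡ 4 × 2 (mod 7)
Multiplying step by step:
  4 × 2 = 8 ≡ 1 (mod 7)
Result: 9^9 ≡ 1 (mod 7)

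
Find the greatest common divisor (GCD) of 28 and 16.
4

Using the Euclidean algorithm:
28 = 1 × 16 + 12
16 = 1 × 12 + 4
12 = 3 × 4 + 0

GCD(28, 16) = 4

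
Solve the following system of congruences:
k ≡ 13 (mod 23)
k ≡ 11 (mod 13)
128

Using the Chinese Remainder Theorem:
M = product of moduli = 299
For equation 1: M_1 = 13, 13 ≡ 13 (mod 23), inverse of 13 mod 23 is 16 (check: 13 × 16 = 208 ≡ 1 (mod 23))
For equation 2: M_2 = 23, 23 ≡ 10 (mod 13), inverse of 23 mod 13 is 4 (check: 10 × 4 = 40 ≡ 1 (mod 13))
Combine: k ≡ Σ r_i×M_i×(M_i⁻¹ mod m_i) = 13×13×16 + 11×23×4 = 2704 + 1012 = 3716
3716 mod 299 = 128
k ≡ 128 (mod 299)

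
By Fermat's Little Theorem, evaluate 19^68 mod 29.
By Fermat: 19^{28} ≡ 1 (mod 29). 68 = 2×28 + 12. So 19^{68} ≡ 19^{12} ≡ 20 (mod 29)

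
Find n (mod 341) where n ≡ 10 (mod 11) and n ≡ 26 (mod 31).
M = 11 × 31 = 341. M₁ = 31, y₁ ≡ 5 (mod 11). M₂ = 11, y₂ ≡ 17 (mod 31). n = 10×31×5 + 26×11×17 ≡ 274 (mod 341)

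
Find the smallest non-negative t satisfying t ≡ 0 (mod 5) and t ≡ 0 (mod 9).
M = 5 × 9 = 45. M₁ = 9, y₁ ≡ 4 (mod 5). M₂ = 5, y₂ ≡ 2 (mod 9). t = 0×9×4 + 0×5×2 ≡ 0 (mod 45)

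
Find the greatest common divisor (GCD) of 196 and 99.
1

Using the Euclidean algorithm:
196 = 1 × 99 + 97
99 = 1 × 97 + 2
97 = 48 × 2 + 1
2 = 2 × 1 + 0

GCD(196, 99) = 1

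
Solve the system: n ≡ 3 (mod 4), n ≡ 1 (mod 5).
M = 4 × 5 = 20. M₁ = 5, y₁ ≡ 1 (mod 4). M₂ = 4, y₂ ≡ 4 (mod 5). n = 3×5×1 + 1×4×4 ≡ 11 (mod 20)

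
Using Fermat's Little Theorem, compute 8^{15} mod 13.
5

By Fermat's Little Theorem, a^(p-1) ≡ 1 (mod p) for prime p and gcd(a, p) = 1
Here p = 13, so 8^12 ≡ 1 (mod 13)
We can reduce the exponent: 15 mod 12 = 3
So 8^15 ≡ 8^3 (mod 13)
Computing: 8^3 mod 13 = 5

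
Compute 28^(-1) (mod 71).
33

Using Extended Euclidean Algorithm:
gcd(28, 71) = 1
Bezout coefficients: 28 × 33 + 71 × -13 = 1
So 28 × 33 ≡ 1 (mod 71)
The inverse is 33 mod 71 = 33
Verification: 28 × 33 = 924 = 13 × 71 + 1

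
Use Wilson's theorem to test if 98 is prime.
(97)! mod 98 = 0. Since 0 ≢ -1 (mod 98), 98 is not prime.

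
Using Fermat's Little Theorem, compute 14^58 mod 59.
By Fermat's Little Theorem, 14^{58} ≡ 1 (mod 59) since 59 is prime and gcd(14, 59) = 1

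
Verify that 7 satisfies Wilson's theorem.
(6)! mod 7 = 6. Since this equals -1 (mod 7), Wilson confirms 7 is prime.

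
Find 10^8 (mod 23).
8 = 8 (binary 1000). Repeated squaring mod 23: 10^1 ≡ 10; 10^2 ≡ 10² = 100 ≡ 8; 10^4 ≡ 8² = 64 ≡ 18; 10^8 ≡ 18² = 324 ≡ 2. So 10^8 ≡ 2 (mod 23).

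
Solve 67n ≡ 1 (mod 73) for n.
12

Using Extended Euclidean Algorithm:
gcd(67, 73) = 1
Bezout coefficients: 67 × 12 + 73 × -11 = 1
So 67 × 12 ≡ 1 (mod 73)
The inverse is 12 mod 73 = 12
Verification: 67 × 12 = 804 = 11 × 73 + 1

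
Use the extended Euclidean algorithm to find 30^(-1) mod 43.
Extended GCD: 30(-10) + 43(7) = 1. So 30^(-1) ≡ 33 ≡ 33 (mod 43). Verify: 30 × 33 = 990 ≡ 1 (mod 43)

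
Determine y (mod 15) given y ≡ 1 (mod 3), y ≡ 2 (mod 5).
7

Using the Chinese Remainder Theorem:
M = product of moduli = 15
For equation 1: M_1 = 5, 5 ≡ 2 (mod 3), inverse of 5 mod 3 is 2 (check: 2 × 2 = 4 ≡ 1 (mod 3))
For equation 2: M_2 = 3, 3 ≡ 3 (mod 5), inverse of 3 mod 5 is 2 (check: 3 × 2 = 6 ≡ 1 (mod 5))
Combine: y ≡ Σ r_i×M_i×(M_i⁻¹ mod m_i) = 1×5×2 + 2×3×2 = 10 + 12 = 22
22 mod 15 = 7
y ≡ 7 (mod 15)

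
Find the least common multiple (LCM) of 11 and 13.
143

First find GCD(11, 13) using the Euclidean algorithm:
11 = 0 × 13 + 11
13 = 1 × 11 + 2
11 = 5 × 2 + 1
2 = 2 × 1 + 0
GCD(11, 13) = 1

LCM formula: LCM(a, b) = (a × b) / GCD(a, b)
LCM(11, 13) = (11 × 13) / 1
LCM(11, 13) = 143 / 1
LCM(11, 13) = 143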